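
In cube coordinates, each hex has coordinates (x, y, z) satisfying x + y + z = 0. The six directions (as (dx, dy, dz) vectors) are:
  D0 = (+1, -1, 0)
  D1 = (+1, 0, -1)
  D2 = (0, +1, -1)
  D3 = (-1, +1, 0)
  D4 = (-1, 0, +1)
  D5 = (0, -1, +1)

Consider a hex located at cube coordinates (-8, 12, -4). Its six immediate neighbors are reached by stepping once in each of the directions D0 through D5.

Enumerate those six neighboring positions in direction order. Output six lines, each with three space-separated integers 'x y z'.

Answer: -7 11 -4
-7 12 -5
-8 13 -5
-9 13 -4
-9 12 -3
-8 11 -3

Derivation:
Center: (-8, 12, -4). Add each direction:
  D0: (-8, 12, -4) + (1, -1, 0) = (-7, 11, -4)
  D1: (-8, 12, -4) + (1, 0, -1) = (-7, 12, -5)
  D2: (-8, 12, -4) + (0, 1, -1) = (-8, 13, -5)
  D3: (-8, 12, -4) + (-1, 1, 0) = (-9, 13, -4)
  D4: (-8, 12, -4) + (-1, 0, 1) = (-9, 12, -3)
  D5: (-8, 12, -4) + (0, -1, 1) = (-8, 11, -3)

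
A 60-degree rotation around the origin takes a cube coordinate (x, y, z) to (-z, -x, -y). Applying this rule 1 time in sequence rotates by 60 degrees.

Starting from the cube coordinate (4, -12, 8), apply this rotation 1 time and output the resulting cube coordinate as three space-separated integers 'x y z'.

Start: (4, -12, 8)
Step 1: (4, -12, 8) -> (-(8), -(4), -(-12)) = (-8, -4, 12)

Answer: -8 -4 12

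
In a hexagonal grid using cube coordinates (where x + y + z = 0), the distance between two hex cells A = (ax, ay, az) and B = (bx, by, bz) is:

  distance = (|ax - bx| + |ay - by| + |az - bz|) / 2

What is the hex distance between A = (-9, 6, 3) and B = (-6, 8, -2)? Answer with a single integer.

|ax - bx| = |-9 - (-6)| = 3
|ay - by| = |6 - 8| = 2
|az - bz| = |3 - (-2)| = 5
distance = (3 + 2 + 5) / 2 = 10 / 2 = 5

Answer: 5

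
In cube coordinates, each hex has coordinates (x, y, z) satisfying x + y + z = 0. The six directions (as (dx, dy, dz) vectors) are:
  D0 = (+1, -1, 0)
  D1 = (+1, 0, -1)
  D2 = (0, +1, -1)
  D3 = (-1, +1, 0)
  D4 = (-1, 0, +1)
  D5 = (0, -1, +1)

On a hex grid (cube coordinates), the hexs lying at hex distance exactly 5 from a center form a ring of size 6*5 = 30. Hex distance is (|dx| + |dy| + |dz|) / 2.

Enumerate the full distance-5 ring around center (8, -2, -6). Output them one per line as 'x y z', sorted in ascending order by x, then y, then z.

Answer: 3 -2 -1
3 -1 -2
3 0 -3
3 1 -4
3 2 -5
3 3 -6
4 -3 -1
4 3 -7
5 -4 -1
5 3 -8
6 -5 -1
6 3 -9
7 -6 -1
7 3 -10
8 -7 -1
8 3 -11
9 -7 -2
9 2 -11
10 -7 -3
10 1 -11
11 -7 -4
11 0 -11
12 -7 -5
12 -1 -11
13 -7 -6
13 -6 -7
13 -5 -8
13 -4 -9
13 -3 -10
13 -2 -11

Derivation:
Walk ring at distance 5 from (8, -2, -6):
Start at center + D4*5 = (3, -2, -1)
  hex 0: (3, -2, -1)
  hex 1: (4, -3, -1)
  hex 2: (5, -4, -1)
  hex 3: (6, -5, -1)
  hex 4: (7, -6, -1)
  hex 5: (8, -7, -1)
  hex 6: (9, -7, -2)
  hex 7: (10, -7, -3)
  hex 8: (11, -7, -4)
  hex 9: (12, -7, -5)
  hex 10: (13, -7, -6)
  hex 11: (13, -6, -7)
  hex 12: (13, -5, -8)
  hex 13: (13, -4, -9)
  hex 14: (13, -3, -10)
  hex 15: (13, -2, -11)
  hex 16: (12, -1, -11)
  hex 17: (11, 0, -11)
  hex 18: (10, 1, -11)
  hex 19: (9, 2, -11)
  hex 20: (8, 3, -11)
  hex 21: (7, 3, -10)
  hex 22: (6, 3, -9)
  hex 23: (5, 3, -8)
  hex 24: (4, 3, -7)
  hex 25: (3, 3, -6)
  hex 26: (3, 2, -5)
  hex 27: (3, 1, -4)
  hex 28: (3, 0, -3)
  hex 29: (3, -1, -2)
Sorted: 30 hexes.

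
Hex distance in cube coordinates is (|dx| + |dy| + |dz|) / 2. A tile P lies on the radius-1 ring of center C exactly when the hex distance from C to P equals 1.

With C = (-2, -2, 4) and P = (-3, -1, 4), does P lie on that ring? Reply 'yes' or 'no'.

|px - cx| = |-3 - (-2)| = 1
|py - cy| = |-1 - (-2)| = 1
|pz - cz| = |4 - 4| = 0
distance = (1+1+0)/2 = 2/2 = 1
radius = 1; distance == radius -> yes

Answer: yes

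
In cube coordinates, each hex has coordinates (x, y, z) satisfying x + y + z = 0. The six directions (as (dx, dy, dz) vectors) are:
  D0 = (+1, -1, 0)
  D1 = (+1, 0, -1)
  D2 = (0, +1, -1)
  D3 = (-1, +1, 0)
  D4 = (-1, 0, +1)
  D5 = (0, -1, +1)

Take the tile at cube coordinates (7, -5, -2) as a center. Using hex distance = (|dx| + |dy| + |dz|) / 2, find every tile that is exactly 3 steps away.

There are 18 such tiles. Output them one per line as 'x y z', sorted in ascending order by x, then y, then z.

Walk ring at distance 3 from (7, -5, -2):
Start at center + D4*3 = (4, -5, 1)
  hex 0: (4, -5, 1)
  hex 1: (5, -6, 1)
  hex 2: (6, -7, 1)
  hex 3: (7, -8, 1)
  hex 4: (8, -8, 0)
  hex 5: (9, -8, -1)
  hex 6: (10, -8, -2)
  hex 7: (10, -7, -3)
  hex 8: (10, -6, -4)
  hex 9: (10, -5, -5)
  hex 10: (9, -4, -5)
  hex 11: (8, -3, -5)
  hex 12: (7, -2, -5)
  hex 13: (6, -2, -4)
  hex 14: (5, -2, -3)
  hex 15: (4, -2, -2)
  hex 16: (4, -3, -1)
  hex 17: (4, -4, 0)
Sorted: 18 hexes.

Answer: 4 -5 1
4 -4 0
4 -3 -1
4 -2 -2
5 -6 1
5 -2 -3
6 -7 1
6 -2 -4
7 -8 1
7 -2 -5
8 -8 0
8 -3 -5
9 -8 -1
9 -4 -5
10 -8 -2
10 -7 -3
10 -6 -4
10 -5 -5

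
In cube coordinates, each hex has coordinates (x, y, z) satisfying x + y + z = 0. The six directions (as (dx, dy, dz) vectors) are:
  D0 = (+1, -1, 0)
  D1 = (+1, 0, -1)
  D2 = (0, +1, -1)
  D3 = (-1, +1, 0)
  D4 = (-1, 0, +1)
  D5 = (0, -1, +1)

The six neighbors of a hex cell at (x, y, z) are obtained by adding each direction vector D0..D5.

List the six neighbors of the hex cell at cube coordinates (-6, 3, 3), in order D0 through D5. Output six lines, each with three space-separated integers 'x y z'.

Center: (-6, 3, 3). Add each direction:
  D0: (-6, 3, 3) + (1, -1, 0) = (-5, 2, 3)
  D1: (-6, 3, 3) + (1, 0, -1) = (-5, 3, 2)
  D2: (-6, 3, 3) + (0, 1, -1) = (-6, 4, 2)
  D3: (-6, 3, 3) + (-1, 1, 0) = (-7, 4, 3)
  D4: (-6, 3, 3) + (-1, 0, 1) = (-7, 3, 4)
  D5: (-6, 3, 3) + (0, -1, 1) = (-6, 2, 4)

Answer: -5 2 3
-5 3 2
-6 4 2
-7 4 3
-7 3 4
-6 2 4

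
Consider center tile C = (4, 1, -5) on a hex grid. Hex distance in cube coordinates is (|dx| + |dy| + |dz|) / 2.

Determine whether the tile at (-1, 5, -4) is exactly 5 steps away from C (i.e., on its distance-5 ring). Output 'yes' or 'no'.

Answer: yes

Derivation:
|px - cx| = |-1 - 4| = 5
|py - cy| = |5 - 1| = 4
|pz - cz| = |-4 - (-5)| = 1
distance = (5+4+1)/2 = 10/2 = 5
radius = 5; distance == radius -> yes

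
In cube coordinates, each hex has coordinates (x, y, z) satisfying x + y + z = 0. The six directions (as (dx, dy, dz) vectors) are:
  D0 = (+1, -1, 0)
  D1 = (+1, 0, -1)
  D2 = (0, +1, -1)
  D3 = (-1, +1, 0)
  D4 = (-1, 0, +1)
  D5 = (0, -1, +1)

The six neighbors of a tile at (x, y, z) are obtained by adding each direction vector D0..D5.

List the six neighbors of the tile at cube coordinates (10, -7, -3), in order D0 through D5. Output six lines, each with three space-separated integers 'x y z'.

Answer: 11 -8 -3
11 -7 -4
10 -6 -4
9 -6 -3
9 -7 -2
10 -8 -2

Derivation:
Center: (10, -7, -3). Add each direction:
  D0: (10, -7, -3) + (1, -1, 0) = (11, -8, -3)
  D1: (10, -7, -3) + (1, 0, -1) = (11, -7, -4)
  D2: (10, -7, -3) + (0, 1, -1) = (10, -6, -4)
  D3: (10, -7, -3) + (-1, 1, 0) = (9, -6, -3)
  D4: (10, -7, -3) + (-1, 0, 1) = (9, -7, -2)
  D5: (10, -7, -3) + (0, -1, 1) = (10, -8, -2)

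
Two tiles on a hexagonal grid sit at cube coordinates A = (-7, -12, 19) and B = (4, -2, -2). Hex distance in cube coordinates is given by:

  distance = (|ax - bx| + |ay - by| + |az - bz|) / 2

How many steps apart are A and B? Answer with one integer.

|ax - bx| = |-7 - 4| = 11
|ay - by| = |-12 - (-2)| = 10
|az - bz| = |19 - (-2)| = 21
distance = (11 + 10 + 21) / 2 = 42 / 2 = 21

Answer: 21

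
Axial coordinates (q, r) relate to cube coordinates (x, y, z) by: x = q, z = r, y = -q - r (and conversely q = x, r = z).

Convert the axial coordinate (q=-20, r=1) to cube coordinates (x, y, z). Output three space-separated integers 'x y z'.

x = q = -20
z = r = 1
y = -x - z = -(-20) - (1) = 19

Answer: -20 19 1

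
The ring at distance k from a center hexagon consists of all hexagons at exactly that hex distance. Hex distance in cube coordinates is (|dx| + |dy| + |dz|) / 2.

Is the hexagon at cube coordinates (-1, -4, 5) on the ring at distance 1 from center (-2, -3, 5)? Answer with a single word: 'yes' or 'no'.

Answer: yes

Derivation:
|px - cx| = |-1 - (-2)| = 1
|py - cy| = |-4 - (-3)| = 1
|pz - cz| = |5 - 5| = 0
distance = (1+1+0)/2 = 2/2 = 1
radius = 1; distance == radius -> yes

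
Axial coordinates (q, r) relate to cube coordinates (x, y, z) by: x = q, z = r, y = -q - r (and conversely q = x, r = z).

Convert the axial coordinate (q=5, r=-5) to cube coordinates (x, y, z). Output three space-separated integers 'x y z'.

x = q = 5
z = r = -5
y = -x - z = -(5) - (-5) = 0

Answer: 5 0 -5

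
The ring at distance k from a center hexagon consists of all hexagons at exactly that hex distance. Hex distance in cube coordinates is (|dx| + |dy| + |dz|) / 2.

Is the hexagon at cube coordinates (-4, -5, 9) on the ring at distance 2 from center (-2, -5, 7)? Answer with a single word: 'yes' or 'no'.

|px - cx| = |-4 - (-2)| = 2
|py - cy| = |-5 - (-5)| = 0
|pz - cz| = |9 - 7| = 2
distance = (2+0+2)/2 = 4/2 = 2
radius = 2; distance == radius -> yes

Answer: yes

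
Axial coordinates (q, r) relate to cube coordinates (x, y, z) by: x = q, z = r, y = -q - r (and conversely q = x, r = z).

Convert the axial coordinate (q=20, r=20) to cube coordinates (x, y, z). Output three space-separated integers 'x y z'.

Answer: 20 -40 20

Derivation:
x = q = 20
z = r = 20
y = -x - z = -(20) - (20) = -40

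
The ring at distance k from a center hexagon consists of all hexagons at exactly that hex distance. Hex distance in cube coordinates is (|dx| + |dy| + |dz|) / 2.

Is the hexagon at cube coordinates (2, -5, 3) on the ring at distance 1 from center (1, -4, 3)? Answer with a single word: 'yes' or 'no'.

|px - cx| = |2 - 1| = 1
|py - cy| = |-5 - (-4)| = 1
|pz - cz| = |3 - 3| = 0
distance = (1+1+0)/2 = 2/2 = 1
radius = 1; distance == radius -> yes

Answer: yes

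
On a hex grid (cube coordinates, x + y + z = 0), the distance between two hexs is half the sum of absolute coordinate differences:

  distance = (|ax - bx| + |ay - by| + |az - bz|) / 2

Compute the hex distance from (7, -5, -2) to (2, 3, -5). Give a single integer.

|ax - bx| = |7 - 2| = 5
|ay - by| = |-5 - 3| = 8
|az - bz| = |-2 - (-5)| = 3
distance = (5 + 8 + 3) / 2 = 16 / 2 = 8

Answer: 8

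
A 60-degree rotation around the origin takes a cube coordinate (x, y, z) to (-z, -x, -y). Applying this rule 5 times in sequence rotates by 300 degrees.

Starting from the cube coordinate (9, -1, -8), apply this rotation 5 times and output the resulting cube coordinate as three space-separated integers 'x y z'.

Answer: 1 8 -9

Derivation:
Start: (9, -1, -8)
Step 1: (9, -1, -8) -> (-(-8), -(9), -(-1)) = (8, -9, 1)
Step 2: (8, -9, 1) -> (-(1), -(8), -(-9)) = (-1, -8, 9)
Step 3: (-1, -8, 9) -> (-(9), -(-1), -(-8)) = (-9, 1, 8)
Step 4: (-9, 1, 8) -> (-(8), -(-9), -(1)) = (-8, 9, -1)
Step 5: (-8, 9, -1) -> (-(-1), -(-8), -(9)) = (1, 8, -9)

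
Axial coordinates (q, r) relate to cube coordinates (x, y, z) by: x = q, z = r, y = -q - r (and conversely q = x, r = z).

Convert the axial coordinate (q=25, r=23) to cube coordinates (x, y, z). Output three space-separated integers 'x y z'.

x = q = 25
z = r = 23
y = -x - z = -(25) - (23) = -48

Answer: 25 -48 23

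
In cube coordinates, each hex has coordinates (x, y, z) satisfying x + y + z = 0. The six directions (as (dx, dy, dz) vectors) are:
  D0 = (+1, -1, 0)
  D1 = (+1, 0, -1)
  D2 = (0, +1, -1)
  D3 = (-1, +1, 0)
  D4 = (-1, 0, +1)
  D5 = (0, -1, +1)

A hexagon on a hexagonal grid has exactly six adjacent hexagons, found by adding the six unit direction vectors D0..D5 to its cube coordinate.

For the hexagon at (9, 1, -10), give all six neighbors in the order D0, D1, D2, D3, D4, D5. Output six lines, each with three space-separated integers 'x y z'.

Answer: 10 0 -10
10 1 -11
9 2 -11
8 2 -10
8 1 -9
9 0 -9

Derivation:
Center: (9, 1, -10). Add each direction:
  D0: (9, 1, -10) + (1, -1, 0) = (10, 0, -10)
  D1: (9, 1, -10) + (1, 0, -1) = (10, 1, -11)
  D2: (9, 1, -10) + (0, 1, -1) = (9, 2, -11)
  D3: (9, 1, -10) + (-1, 1, 0) = (8, 2, -10)
  D4: (9, 1, -10) + (-1, 0, 1) = (8, 1, -9)
  D5: (9, 1, -10) + (0, -1, 1) = (9, 0, -9)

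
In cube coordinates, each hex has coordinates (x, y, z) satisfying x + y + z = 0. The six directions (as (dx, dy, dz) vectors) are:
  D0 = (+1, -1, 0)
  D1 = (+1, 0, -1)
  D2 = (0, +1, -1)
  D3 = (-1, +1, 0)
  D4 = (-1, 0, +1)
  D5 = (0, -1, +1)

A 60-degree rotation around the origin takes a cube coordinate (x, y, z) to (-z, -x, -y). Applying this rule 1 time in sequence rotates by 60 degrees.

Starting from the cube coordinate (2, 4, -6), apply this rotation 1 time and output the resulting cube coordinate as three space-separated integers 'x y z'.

Start: (2, 4, -6)
Step 1: (2, 4, -6) -> (-(-6), -(2), -(4)) = (6, -2, -4)

Answer: 6 -2 -4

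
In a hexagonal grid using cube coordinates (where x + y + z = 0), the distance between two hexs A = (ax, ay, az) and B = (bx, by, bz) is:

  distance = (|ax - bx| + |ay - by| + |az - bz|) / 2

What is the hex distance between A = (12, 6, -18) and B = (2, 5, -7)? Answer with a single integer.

Answer: 11

Derivation:
|ax - bx| = |12 - 2| = 10
|ay - by| = |6 - 5| = 1
|az - bz| = |-18 - (-7)| = 11
distance = (10 + 1 + 11) / 2 = 22 / 2 = 11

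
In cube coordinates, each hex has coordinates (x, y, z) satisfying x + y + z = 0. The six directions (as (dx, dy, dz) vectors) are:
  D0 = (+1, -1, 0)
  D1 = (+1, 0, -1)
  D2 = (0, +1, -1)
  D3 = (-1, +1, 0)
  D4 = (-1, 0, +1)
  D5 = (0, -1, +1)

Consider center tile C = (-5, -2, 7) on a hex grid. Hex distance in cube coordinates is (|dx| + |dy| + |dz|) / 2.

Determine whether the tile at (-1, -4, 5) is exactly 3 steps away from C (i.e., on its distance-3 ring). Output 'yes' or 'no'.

|px - cx| = |-1 - (-5)| = 4
|py - cy| = |-4 - (-2)| = 2
|pz - cz| = |5 - 7| = 2
distance = (4+2+2)/2 = 8/2 = 4
radius = 3; distance != radius -> no

Answer: no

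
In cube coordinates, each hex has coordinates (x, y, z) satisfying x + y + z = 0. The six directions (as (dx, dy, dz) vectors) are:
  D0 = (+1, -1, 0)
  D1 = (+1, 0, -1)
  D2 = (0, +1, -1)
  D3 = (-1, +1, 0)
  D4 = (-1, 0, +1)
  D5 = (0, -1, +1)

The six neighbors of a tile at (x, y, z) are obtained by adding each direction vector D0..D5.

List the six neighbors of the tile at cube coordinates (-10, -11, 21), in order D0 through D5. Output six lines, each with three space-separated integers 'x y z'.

Center: (-10, -11, 21). Add each direction:
  D0: (-10, -11, 21) + (1, -1, 0) = (-9, -12, 21)
  D1: (-10, -11, 21) + (1, 0, -1) = (-9, -11, 20)
  D2: (-10, -11, 21) + (0, 1, -1) = (-10, -10, 20)
  D3: (-10, -11, 21) + (-1, 1, 0) = (-11, -10, 21)
  D4: (-10, -11, 21) + (-1, 0, 1) = (-11, -11, 22)
  D5: (-10, -11, 21) + (0, -1, 1) = (-10, -12, 22)

Answer: -9 -12 21
-9 -11 20
-10 -10 20
-11 -10 21
-11 -11 22
-10 -12 22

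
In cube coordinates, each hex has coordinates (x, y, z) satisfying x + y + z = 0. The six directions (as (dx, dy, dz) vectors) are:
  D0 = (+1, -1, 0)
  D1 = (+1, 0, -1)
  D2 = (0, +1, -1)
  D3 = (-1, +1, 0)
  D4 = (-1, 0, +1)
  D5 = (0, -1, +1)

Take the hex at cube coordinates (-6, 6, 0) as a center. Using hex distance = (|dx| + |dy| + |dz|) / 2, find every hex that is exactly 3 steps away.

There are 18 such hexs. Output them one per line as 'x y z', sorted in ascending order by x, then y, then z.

Answer: -9 6 3
-9 7 2
-9 8 1
-9 9 0
-8 5 3
-8 9 -1
-7 4 3
-7 9 -2
-6 3 3
-6 9 -3
-5 3 2
-5 8 -3
-4 3 1
-4 7 -3
-3 3 0
-3 4 -1
-3 5 -2
-3 6 -3

Derivation:
Walk ring at distance 3 from (-6, 6, 0):
Start at center + D4*3 = (-9, 6, 3)
  hex 0: (-9, 6, 3)
  hex 1: (-8, 5, 3)
  hex 2: (-7, 4, 3)
  hex 3: (-6, 3, 3)
  hex 4: (-5, 3, 2)
  hex 5: (-4, 3, 1)
  hex 6: (-3, 3, 0)
  hex 7: (-3, 4, -1)
  hex 8: (-3, 5, -2)
  hex 9: (-3, 6, -3)
  hex 10: (-4, 7, -3)
  hex 11: (-5, 8, -3)
  hex 12: (-6, 9, -3)
  hex 13: (-7, 9, -2)
  hex 14: (-8, 9, -1)
  hex 15: (-9, 9, 0)
  hex 16: (-9, 8, 1)
  hex 17: (-9, 7, 2)
Sorted: 18 hexes.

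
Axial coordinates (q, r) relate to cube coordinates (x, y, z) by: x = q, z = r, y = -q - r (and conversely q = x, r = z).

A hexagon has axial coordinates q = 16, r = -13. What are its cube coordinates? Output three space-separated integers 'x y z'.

Answer: 16 -3 -13

Derivation:
x = q = 16
z = r = -13
y = -x - z = -(16) - (-13) = -3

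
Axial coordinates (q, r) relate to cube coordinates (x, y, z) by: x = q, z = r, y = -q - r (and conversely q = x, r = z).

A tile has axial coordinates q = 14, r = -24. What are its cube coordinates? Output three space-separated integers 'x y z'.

Answer: 14 10 -24

Derivation:
x = q = 14
z = r = -24
y = -x - z = -(14) - (-24) = 10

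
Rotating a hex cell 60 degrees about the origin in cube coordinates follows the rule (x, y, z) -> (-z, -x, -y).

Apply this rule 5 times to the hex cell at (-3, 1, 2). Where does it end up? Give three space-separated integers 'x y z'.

Start: (-3, 1, 2)
Step 1: (-3, 1, 2) -> (-(2), -(-3), -(1)) = (-2, 3, -1)
Step 2: (-2, 3, -1) -> (-(-1), -(-2), -(3)) = (1, 2, -3)
Step 3: (1, 2, -3) -> (-(-3), -(1), -(2)) = (3, -1, -2)
Step 4: (3, -1, -2) -> (-(-2), -(3), -(-1)) = (2, -3, 1)
Step 5: (2, -3, 1) -> (-(1), -(2), -(-3)) = (-1, -2, 3)

Answer: -1 -2 3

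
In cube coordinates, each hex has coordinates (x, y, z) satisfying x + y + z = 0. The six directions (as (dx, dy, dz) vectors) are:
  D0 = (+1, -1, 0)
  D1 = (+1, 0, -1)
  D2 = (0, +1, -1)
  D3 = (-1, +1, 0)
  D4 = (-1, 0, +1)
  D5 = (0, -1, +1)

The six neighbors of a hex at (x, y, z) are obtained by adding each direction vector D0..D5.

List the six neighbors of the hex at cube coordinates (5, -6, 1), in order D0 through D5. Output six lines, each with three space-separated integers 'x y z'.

Answer: 6 -7 1
6 -6 0
5 -5 0
4 -5 1
4 -6 2
5 -7 2

Derivation:
Center: (5, -6, 1). Add each direction:
  D0: (5, -6, 1) + (1, -1, 0) = (6, -7, 1)
  D1: (5, -6, 1) + (1, 0, -1) = (6, -6, 0)
  D2: (5, -6, 1) + (0, 1, -1) = (5, -5, 0)
  D3: (5, -6, 1) + (-1, 1, 0) = (4, -5, 1)
  D4: (5, -6, 1) + (-1, 0, 1) = (4, -6, 2)
  D5: (5, -6, 1) + (0, -1, 1) = (5, -7, 2)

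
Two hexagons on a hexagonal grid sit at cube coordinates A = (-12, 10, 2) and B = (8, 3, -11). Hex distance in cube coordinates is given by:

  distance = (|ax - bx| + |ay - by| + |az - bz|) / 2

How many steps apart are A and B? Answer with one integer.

|ax - bx| = |-12 - 8| = 20
|ay - by| = |10 - 3| = 7
|az - bz| = |2 - (-11)| = 13
distance = (20 + 7 + 13) / 2 = 40 / 2 = 20

Answer: 20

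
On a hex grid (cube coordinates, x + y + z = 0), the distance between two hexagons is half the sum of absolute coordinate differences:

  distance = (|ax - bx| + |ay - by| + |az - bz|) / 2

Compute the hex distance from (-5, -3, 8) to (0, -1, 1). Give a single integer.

Answer: 7

Derivation:
|ax - bx| = |-5 - 0| = 5
|ay - by| = |-3 - (-1)| = 2
|az - bz| = |8 - 1| = 7
distance = (5 + 2 + 7) / 2 = 14 / 2 = 7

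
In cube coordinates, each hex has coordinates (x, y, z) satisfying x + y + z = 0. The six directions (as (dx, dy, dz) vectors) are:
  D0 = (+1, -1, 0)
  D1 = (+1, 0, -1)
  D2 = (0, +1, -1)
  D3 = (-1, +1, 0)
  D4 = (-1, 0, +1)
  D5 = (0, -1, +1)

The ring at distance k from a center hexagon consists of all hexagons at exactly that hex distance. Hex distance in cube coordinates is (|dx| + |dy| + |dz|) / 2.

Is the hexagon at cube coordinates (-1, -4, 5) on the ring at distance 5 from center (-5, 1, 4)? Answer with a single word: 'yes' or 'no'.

Answer: yes

Derivation:
|px - cx| = |-1 - (-5)| = 4
|py - cy| = |-4 - 1| = 5
|pz - cz| = |5 - 4| = 1
distance = (4+5+1)/2 = 10/2 = 5
radius = 5; distance == radius -> yes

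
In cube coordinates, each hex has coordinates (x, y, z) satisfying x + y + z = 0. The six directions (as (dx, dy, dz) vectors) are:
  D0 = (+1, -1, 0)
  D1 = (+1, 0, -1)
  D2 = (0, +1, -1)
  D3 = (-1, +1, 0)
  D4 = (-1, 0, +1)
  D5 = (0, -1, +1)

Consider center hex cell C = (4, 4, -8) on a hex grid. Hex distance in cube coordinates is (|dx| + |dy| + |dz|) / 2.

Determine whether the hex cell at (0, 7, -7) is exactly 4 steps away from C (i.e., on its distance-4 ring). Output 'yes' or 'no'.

Answer: yes

Derivation:
|px - cx| = |0 - 4| = 4
|py - cy| = |7 - 4| = 3
|pz - cz| = |-7 - (-8)| = 1
distance = (4+3+1)/2 = 8/2 = 4
radius = 4; distance == radius -> yes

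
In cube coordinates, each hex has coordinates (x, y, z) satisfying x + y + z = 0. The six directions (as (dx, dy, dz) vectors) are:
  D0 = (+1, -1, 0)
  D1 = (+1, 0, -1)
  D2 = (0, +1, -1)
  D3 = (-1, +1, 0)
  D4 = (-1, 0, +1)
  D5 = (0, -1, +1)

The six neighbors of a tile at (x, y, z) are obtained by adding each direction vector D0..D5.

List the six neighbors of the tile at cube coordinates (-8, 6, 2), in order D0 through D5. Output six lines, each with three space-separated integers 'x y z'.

Center: (-8, 6, 2). Add each direction:
  D0: (-8, 6, 2) + (1, -1, 0) = (-7, 5, 2)
  D1: (-8, 6, 2) + (1, 0, -1) = (-7, 6, 1)
  D2: (-8, 6, 2) + (0, 1, -1) = (-8, 7, 1)
  D3: (-8, 6, 2) + (-1, 1, 0) = (-9, 7, 2)
  D4: (-8, 6, 2) + (-1, 0, 1) = (-9, 6, 3)
  D5: (-8, 6, 2) + (0, -1, 1) = (-8, 5, 3)

Answer: -7 5 2
-7 6 1
-8 7 1
-9 7 2
-9 6 3
-8 5 3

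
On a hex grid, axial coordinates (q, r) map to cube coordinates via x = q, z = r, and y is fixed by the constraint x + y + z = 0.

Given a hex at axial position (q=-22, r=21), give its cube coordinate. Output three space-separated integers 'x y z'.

x = q = -22
z = r = 21
y = -x - z = -(-22) - (21) = 1

Answer: -22 1 21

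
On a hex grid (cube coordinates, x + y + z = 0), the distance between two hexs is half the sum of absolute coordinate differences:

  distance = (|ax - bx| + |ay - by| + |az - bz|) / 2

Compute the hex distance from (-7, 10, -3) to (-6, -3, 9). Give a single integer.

|ax - bx| = |-7 - (-6)| = 1
|ay - by| = |10 - (-3)| = 13
|az - bz| = |-3 - 9| = 12
distance = (1 + 13 + 12) / 2 = 26 / 2 = 13

Answer: 13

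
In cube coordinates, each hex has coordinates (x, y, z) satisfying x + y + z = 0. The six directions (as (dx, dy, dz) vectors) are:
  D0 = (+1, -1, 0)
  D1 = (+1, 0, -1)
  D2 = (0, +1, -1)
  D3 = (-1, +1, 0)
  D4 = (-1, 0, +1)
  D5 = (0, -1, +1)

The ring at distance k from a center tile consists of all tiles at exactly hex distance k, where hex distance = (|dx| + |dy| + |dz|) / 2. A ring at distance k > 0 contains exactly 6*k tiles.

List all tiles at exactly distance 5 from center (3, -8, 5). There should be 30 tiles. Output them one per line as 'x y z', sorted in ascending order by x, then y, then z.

Answer: -2 -8 10
-2 -7 9
-2 -6 8
-2 -5 7
-2 -4 6
-2 -3 5
-1 -9 10
-1 -3 4
0 -10 10
0 -3 3
1 -11 10
1 -3 2
2 -12 10
2 -3 1
3 -13 10
3 -3 0
4 -13 9
4 -4 0
5 -13 8
5 -5 0
6 -13 7
6 -6 0
7 -13 6
7 -7 0
8 -13 5
8 -12 4
8 -11 3
8 -10 2
8 -9 1
8 -8 0

Derivation:
Walk ring at distance 5 from (3, -8, 5):
Start at center + D4*5 = (-2, -8, 10)
  hex 0: (-2, -8, 10)
  hex 1: (-1, -9, 10)
  hex 2: (0, -10, 10)
  hex 3: (1, -11, 10)
  hex 4: (2, -12, 10)
  hex 5: (3, -13, 10)
  hex 6: (4, -13, 9)
  hex 7: (5, -13, 8)
  hex 8: (6, -13, 7)
  hex 9: (7, -13, 6)
  hex 10: (8, -13, 5)
  hex 11: (8, -12, 4)
  hex 12: (8, -11, 3)
  hex 13: (8, -10, 2)
  hex 14: (8, -9, 1)
  hex 15: (8, -8, 0)
  hex 16: (7, -7, 0)
  hex 17: (6, -6, 0)
  hex 18: (5, -5, 0)
  hex 19: (4, -4, 0)
  hex 20: (3, -3, 0)
  hex 21: (2, -3, 1)
  hex 22: (1, -3, 2)
  hex 23: (0, -3, 3)
  hex 24: (-1, -3, 4)
  hex 25: (-2, -3, 5)
  hex 26: (-2, -4, 6)
  hex 27: (-2, -5, 7)
  hex 28: (-2, -6, 8)
  hex 29: (-2, -7, 9)
Sorted: 30 hexes.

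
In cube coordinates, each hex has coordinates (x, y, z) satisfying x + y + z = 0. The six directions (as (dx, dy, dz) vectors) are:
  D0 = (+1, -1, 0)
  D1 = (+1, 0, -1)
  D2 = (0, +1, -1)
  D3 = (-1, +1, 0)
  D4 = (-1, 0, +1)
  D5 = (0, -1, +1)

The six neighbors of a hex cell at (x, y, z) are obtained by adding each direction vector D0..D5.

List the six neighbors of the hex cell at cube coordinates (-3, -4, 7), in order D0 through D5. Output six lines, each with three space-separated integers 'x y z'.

Answer: -2 -5 7
-2 -4 6
-3 -3 6
-4 -3 7
-4 -4 8
-3 -5 8

Derivation:
Center: (-3, -4, 7). Add each direction:
  D0: (-3, -4, 7) + (1, -1, 0) = (-2, -5, 7)
  D1: (-3, -4, 7) + (1, 0, -1) = (-2, -4, 6)
  D2: (-3, -4, 7) + (0, 1, -1) = (-3, -3, 6)
  D3: (-3, -4, 7) + (-1, 1, 0) = (-4, -3, 7)
  D4: (-3, -4, 7) + (-1, 0, 1) = (-4, -4, 8)
  D5: (-3, -4, 7) + (0, -1, 1) = (-3, -5, 8)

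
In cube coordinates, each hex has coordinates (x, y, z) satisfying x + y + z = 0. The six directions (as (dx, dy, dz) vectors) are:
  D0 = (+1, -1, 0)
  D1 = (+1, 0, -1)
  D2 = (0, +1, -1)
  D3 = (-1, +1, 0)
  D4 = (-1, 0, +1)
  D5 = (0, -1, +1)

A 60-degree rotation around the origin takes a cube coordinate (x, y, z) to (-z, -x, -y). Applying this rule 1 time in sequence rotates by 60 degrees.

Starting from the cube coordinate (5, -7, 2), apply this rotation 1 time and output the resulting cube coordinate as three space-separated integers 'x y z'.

Start: (5, -7, 2)
Step 1: (5, -7, 2) -> (-(2), -(5), -(-7)) = (-2, -5, 7)

Answer: -2 -5 7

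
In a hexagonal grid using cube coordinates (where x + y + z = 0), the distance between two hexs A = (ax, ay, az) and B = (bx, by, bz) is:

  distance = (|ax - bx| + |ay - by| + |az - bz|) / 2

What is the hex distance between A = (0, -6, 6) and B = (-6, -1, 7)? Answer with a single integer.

Answer: 6

Derivation:
|ax - bx| = |0 - (-6)| = 6
|ay - by| = |-6 - (-1)| = 5
|az - bz| = |6 - 7| = 1
distance = (6 + 5 + 1) / 2 = 12 / 2 = 6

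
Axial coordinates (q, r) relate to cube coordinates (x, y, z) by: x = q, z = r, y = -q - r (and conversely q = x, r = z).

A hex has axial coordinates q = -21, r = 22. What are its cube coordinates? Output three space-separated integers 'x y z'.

Answer: -21 -1 22

Derivation:
x = q = -21
z = r = 22
y = -x - z = -(-21) - (22) = -1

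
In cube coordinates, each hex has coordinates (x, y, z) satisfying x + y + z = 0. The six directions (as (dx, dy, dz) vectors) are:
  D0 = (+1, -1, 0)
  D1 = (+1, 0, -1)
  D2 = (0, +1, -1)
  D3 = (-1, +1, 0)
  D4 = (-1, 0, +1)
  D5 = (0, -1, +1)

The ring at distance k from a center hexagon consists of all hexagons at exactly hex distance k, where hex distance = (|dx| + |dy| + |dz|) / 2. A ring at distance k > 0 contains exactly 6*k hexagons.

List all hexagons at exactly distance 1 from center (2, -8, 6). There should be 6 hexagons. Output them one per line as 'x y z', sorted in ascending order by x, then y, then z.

Answer: 1 -8 7
1 -7 6
2 -9 7
2 -7 5
3 -9 6
3 -8 5

Derivation:
Walk ring at distance 1 from (2, -8, 6):
Start at center + D4*1 = (1, -8, 7)
  hex 0: (1, -8, 7)
  hex 1: (2, -9, 7)
  hex 2: (3, -9, 6)
  hex 3: (3, -8, 5)
  hex 4: (2, -7, 5)
  hex 5: (1, -7, 6)
Sorted: 6 hexes.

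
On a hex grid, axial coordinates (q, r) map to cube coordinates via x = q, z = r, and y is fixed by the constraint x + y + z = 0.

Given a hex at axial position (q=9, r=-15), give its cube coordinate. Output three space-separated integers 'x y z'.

Answer: 9 6 -15

Derivation:
x = q = 9
z = r = -15
y = -x - z = -(9) - (-15) = 6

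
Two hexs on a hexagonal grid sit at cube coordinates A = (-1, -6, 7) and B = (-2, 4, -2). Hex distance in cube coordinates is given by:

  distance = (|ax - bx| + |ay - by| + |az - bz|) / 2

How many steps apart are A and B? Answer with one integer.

|ax - bx| = |-1 - (-2)| = 1
|ay - by| = |-6 - 4| = 10
|az - bz| = |7 - (-2)| = 9
distance = (1 + 10 + 9) / 2 = 20 / 2 = 10

Answer: 10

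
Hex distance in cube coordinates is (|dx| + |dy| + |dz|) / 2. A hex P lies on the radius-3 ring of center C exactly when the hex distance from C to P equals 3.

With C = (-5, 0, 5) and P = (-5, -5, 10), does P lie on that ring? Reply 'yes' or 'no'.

|px - cx| = |-5 - (-5)| = 0
|py - cy| = |-5 - 0| = 5
|pz - cz| = |10 - 5| = 5
distance = (0+5+5)/2 = 10/2 = 5
radius = 3; distance != radius -> no

Answer: no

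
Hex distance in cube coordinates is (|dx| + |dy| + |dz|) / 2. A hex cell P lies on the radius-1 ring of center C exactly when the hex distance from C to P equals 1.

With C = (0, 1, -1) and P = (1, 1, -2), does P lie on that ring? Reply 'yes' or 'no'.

|px - cx| = |1 - 0| = 1
|py - cy| = |1 - 1| = 0
|pz - cz| = |-2 - (-1)| = 1
distance = (1+0+1)/2 = 2/2 = 1
radius = 1; distance == radius -> yes

Answer: yes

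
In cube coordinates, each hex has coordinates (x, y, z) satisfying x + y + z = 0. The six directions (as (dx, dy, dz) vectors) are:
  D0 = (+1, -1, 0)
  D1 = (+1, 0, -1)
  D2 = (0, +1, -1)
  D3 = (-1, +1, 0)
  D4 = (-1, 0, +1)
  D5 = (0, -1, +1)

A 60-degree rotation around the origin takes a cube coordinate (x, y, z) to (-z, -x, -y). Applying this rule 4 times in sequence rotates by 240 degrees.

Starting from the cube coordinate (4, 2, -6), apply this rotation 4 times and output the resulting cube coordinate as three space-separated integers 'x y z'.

Answer: -6 4 2

Derivation:
Start: (4, 2, -6)
Step 1: (4, 2, -6) -> (-(-6), -(4), -(2)) = (6, -4, -2)
Step 2: (6, -4, -2) -> (-(-2), -(6), -(-4)) = (2, -6, 4)
Step 3: (2, -6, 4) -> (-(4), -(2), -(-6)) = (-4, -2, 6)
Step 4: (-4, -2, 6) -> (-(6), -(-4), -(-2)) = (-6, 4, 2)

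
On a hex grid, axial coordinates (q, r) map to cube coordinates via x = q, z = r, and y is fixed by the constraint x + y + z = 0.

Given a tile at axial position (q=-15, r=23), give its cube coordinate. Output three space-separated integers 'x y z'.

Answer: -15 -8 23

Derivation:
x = q = -15
z = r = 23
y = -x - z = -(-15) - (23) = -8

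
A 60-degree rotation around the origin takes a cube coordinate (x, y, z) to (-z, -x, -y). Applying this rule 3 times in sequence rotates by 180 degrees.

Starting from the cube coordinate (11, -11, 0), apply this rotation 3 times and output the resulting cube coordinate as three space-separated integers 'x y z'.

Start: (11, -11, 0)
Step 1: (11, -11, 0) -> (-(0), -(11), -(-11)) = (0, -11, 11)
Step 2: (0, -11, 11) -> (-(11), -(0), -(-11)) = (-11, 0, 11)
Step 3: (-11, 0, 11) -> (-(11), -(-11), -(0)) = (-11, 11, 0)

Answer: -11 11 0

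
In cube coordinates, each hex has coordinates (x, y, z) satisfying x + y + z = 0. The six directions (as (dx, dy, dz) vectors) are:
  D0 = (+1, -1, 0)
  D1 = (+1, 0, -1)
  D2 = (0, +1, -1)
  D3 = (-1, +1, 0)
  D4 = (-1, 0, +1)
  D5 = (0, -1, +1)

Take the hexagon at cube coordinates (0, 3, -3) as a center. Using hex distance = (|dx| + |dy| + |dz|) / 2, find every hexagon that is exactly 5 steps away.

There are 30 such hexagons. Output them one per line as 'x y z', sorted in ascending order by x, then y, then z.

Walk ring at distance 5 from (0, 3, -3):
Start at center + D4*5 = (-5, 3, 2)
  hex 0: (-5, 3, 2)
  hex 1: (-4, 2, 2)
  hex 2: (-3, 1, 2)
  hex 3: (-2, 0, 2)
  hex 4: (-1, -1, 2)
  hex 5: (0, -2, 2)
  hex 6: (1, -2, 1)
  hex 7: (2, -2, 0)
  hex 8: (3, -2, -1)
  hex 9: (4, -2, -2)
  hex 10: (5, -2, -3)
  hex 11: (5, -1, -4)
  hex 12: (5, 0, -5)
  hex 13: (5, 1, -6)
  hex 14: (5, 2, -7)
  hex 15: (5, 3, -8)
  hex 16: (4, 4, -8)
  hex 17: (3, 5, -8)
  hex 18: (2, 6, -8)
  hex 19: (1, 7, -8)
  hex 20: (0, 8, -8)
  hex 21: (-1, 8, -7)
  hex 22: (-2, 8, -6)
  hex 23: (-3, 8, -5)
  hex 24: (-4, 8, -4)
  hex 25: (-5, 8, -3)
  hex 26: (-5, 7, -2)
  hex 27: (-5, 6, -1)
  hex 28: (-5, 5, 0)
  hex 29: (-5, 4, 1)
Sorted: 30 hexes.

Answer: -5 3 2
-5 4 1
-5 5 0
-5 6 -1
-5 7 -2
-5 8 -3
-4 2 2
-4 8 -4
-3 1 2
-3 8 -5
-2 0 2
-2 8 -6
-1 -1 2
-1 8 -7
0 -2 2
0 8 -8
1 -2 1
1 7 -8
2 -2 0
2 6 -8
3 -2 -1
3 5 -8
4 -2 -2
4 4 -8
5 -2 -3
5 -1 -4
5 0 -5
5 1 -6
5 2 -7
5 3 -8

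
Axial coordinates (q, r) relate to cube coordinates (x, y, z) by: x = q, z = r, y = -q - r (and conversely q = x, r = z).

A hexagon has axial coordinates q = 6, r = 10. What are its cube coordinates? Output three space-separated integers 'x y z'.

x = q = 6
z = r = 10
y = -x - z = -(6) - (10) = -16

Answer: 6 -16 10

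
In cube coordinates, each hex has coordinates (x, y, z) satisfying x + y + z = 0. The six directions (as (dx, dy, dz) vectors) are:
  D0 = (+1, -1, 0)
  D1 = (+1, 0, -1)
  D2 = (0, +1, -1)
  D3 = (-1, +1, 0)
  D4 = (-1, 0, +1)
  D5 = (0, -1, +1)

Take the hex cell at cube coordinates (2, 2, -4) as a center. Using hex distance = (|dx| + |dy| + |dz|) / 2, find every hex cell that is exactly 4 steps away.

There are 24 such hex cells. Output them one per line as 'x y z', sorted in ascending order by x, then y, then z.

Answer: -2 2 0
-2 3 -1
-2 4 -2
-2 5 -3
-2 6 -4
-1 1 0
-1 6 -5
0 0 0
0 6 -6
1 -1 0
1 6 -7
2 -2 0
2 6 -8
3 -2 -1
3 5 -8
4 -2 -2
4 4 -8
5 -2 -3
5 3 -8
6 -2 -4
6 -1 -5
6 0 -6
6 1 -7
6 2 -8

Derivation:
Walk ring at distance 4 from (2, 2, -4):
Start at center + D4*4 = (-2, 2, 0)
  hex 0: (-2, 2, 0)
  hex 1: (-1, 1, 0)
  hex 2: (0, 0, 0)
  hex 3: (1, -1, 0)
  hex 4: (2, -2, 0)
  hex 5: (3, -2, -1)
  hex 6: (4, -2, -2)
  hex 7: (5, -2, -3)
  hex 8: (6, -2, -4)
  hex 9: (6, -1, -5)
  hex 10: (6, 0, -6)
  hex 11: (6, 1, -7)
  hex 12: (6, 2, -8)
  hex 13: (5, 3, -8)
  hex 14: (4, 4, -8)
  hex 15: (3, 5, -8)
  hex 16: (2, 6, -8)
  hex 17: (1, 6, -7)
  hex 18: (0, 6, -6)
  hex 19: (-1, 6, -5)
  hex 20: (-2, 6, -4)
  hex 21: (-2, 5, -3)
  hex 22: (-2, 4, -2)
  hex 23: (-2, 3, -1)
Sorted: 24 hexes.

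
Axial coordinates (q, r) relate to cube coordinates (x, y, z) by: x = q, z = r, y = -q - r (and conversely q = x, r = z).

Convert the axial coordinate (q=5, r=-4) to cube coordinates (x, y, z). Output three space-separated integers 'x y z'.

Answer: 5 -1 -4

Derivation:
x = q = 5
z = r = -4
y = -x - z = -(5) - (-4) = -1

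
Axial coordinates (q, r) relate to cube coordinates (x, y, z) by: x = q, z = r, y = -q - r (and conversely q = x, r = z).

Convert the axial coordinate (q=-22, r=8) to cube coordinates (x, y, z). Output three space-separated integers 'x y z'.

x = q = -22
z = r = 8
y = -x - z = -(-22) - (8) = 14

Answer: -22 14 8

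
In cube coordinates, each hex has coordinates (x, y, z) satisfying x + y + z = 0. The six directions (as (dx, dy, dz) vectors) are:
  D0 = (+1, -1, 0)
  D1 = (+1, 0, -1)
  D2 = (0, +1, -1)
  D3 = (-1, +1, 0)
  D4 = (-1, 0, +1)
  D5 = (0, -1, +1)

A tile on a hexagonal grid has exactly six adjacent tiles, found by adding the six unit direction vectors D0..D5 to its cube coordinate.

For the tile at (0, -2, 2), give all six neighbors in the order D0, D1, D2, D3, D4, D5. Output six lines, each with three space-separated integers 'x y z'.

Center: (0, -2, 2). Add each direction:
  D0: (0, -2, 2) + (1, -1, 0) = (1, -3, 2)
  D1: (0, -2, 2) + (1, 0, -1) = (1, -2, 1)
  D2: (0, -2, 2) + (0, 1, -1) = (0, -1, 1)
  D3: (0, -2, 2) + (-1, 1, 0) = (-1, -1, 2)
  D4: (0, -2, 2) + (-1, 0, 1) = (-1, -2, 3)
  D5: (0, -2, 2) + (0, -1, 1) = (0, -3, 3)

Answer: 1 -3 2
1 -2 1
0 -1 1
-1 -1 2
-1 -2 3
0 -3 3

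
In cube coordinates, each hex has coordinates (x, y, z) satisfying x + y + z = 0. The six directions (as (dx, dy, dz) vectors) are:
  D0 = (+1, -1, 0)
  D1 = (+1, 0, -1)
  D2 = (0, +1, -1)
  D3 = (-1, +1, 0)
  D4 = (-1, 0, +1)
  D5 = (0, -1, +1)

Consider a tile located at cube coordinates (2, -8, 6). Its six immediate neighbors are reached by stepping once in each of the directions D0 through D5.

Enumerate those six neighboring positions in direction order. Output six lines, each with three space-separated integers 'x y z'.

Answer: 3 -9 6
3 -8 5
2 -7 5
1 -7 6
1 -8 7
2 -9 7

Derivation:
Center: (2, -8, 6). Add each direction:
  D0: (2, -8, 6) + (1, -1, 0) = (3, -9, 6)
  D1: (2, -8, 6) + (1, 0, -1) = (3, -8, 5)
  D2: (2, -8, 6) + (0, 1, -1) = (2, -7, 5)
  D3: (2, -8, 6) + (-1, 1, 0) = (1, -7, 6)
  D4: (2, -8, 6) + (-1, 0, 1) = (1, -8, 7)
  D5: (2, -8, 6) + (0, -1, 1) = (2, -9, 7)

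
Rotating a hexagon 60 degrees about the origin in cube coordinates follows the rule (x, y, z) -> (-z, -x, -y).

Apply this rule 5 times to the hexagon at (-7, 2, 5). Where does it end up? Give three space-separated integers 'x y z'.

Start: (-7, 2, 5)
Step 1: (-7, 2, 5) -> (-(5), -(-7), -(2)) = (-5, 7, -2)
Step 2: (-5, 7, -2) -> (-(-2), -(-5), -(7)) = (2, 5, -7)
Step 3: (2, 5, -7) -> (-(-7), -(2), -(5)) = (7, -2, -5)
Step 4: (7, -2, -5) -> (-(-5), -(7), -(-2)) = (5, -7, 2)
Step 5: (5, -7, 2) -> (-(2), -(5), -(-7)) = (-2, -5, 7)

Answer: -2 -5 7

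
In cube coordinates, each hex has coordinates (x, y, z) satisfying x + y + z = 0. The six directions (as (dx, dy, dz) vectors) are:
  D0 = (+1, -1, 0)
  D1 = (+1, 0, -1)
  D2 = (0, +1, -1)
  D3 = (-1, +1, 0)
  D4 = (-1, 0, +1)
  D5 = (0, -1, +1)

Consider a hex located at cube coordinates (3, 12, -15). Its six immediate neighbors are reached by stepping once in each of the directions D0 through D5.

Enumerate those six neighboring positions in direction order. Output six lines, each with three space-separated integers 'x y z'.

Center: (3, 12, -15). Add each direction:
  D0: (3, 12, -15) + (1, -1, 0) = (4, 11, -15)
  D1: (3, 12, -15) + (1, 0, -1) = (4, 12, -16)
  D2: (3, 12, -15) + (0, 1, -1) = (3, 13, -16)
  D3: (3, 12, -15) + (-1, 1, 0) = (2, 13, -15)
  D4: (3, 12, -15) + (-1, 0, 1) = (2, 12, -14)
  D5: (3, 12, -15) + (0, -1, 1) = (3, 11, -14)

Answer: 4 11 -15
4 12 -16
3 13 -16
2 13 -15
2 12 -14
3 11 -14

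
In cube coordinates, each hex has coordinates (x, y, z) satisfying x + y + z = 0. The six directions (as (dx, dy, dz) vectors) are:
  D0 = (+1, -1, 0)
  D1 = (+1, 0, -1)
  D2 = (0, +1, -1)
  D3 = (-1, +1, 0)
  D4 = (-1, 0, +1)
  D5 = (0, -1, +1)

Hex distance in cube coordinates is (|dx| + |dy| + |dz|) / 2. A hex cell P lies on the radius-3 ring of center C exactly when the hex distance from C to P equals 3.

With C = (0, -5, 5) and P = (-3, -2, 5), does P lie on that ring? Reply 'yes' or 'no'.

|px - cx| = |-3 - 0| = 3
|py - cy| = |-2 - (-5)| = 3
|pz - cz| = |5 - 5| = 0
distance = (3+3+0)/2 = 6/2 = 3
radius = 3; distance == radius -> yes

Answer: yes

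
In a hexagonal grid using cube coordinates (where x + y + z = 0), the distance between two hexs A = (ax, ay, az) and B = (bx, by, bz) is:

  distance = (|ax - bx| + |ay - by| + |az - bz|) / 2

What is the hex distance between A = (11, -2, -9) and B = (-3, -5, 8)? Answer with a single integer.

|ax - bx| = |11 - (-3)| = 14
|ay - by| = |-2 - (-5)| = 3
|az - bz| = |-9 - 8| = 17
distance = (14 + 3 + 17) / 2 = 34 / 2 = 17

Answer: 17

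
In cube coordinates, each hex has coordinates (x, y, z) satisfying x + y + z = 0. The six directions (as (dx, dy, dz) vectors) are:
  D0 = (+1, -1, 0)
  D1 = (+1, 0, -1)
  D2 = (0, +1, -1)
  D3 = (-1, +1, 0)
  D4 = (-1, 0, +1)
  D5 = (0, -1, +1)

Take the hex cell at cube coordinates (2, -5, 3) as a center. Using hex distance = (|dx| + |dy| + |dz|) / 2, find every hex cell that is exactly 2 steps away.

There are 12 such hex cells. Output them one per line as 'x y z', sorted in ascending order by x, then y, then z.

Answer: 0 -5 5
0 -4 4
0 -3 3
1 -6 5
1 -3 2
2 -7 5
2 -3 1
3 -7 4
3 -4 1
4 -7 3
4 -6 2
4 -5 1

Derivation:
Walk ring at distance 2 from (2, -5, 3):
Start at center + D4*2 = (0, -5, 5)
  hex 0: (0, -5, 5)
  hex 1: (1, -6, 5)
  hex 2: (2, -7, 5)
  hex 3: (3, -7, 4)
  hex 4: (4, -7, 3)
  hex 5: (4, -6, 2)
  hex 6: (4, -5, 1)
  hex 7: (3, -4, 1)
  hex 8: (2, -3, 1)
  hex 9: (1, -3, 2)
  hex 10: (0, -3, 3)
  hex 11: (0, -4, 4)
Sorted: 12 hexes.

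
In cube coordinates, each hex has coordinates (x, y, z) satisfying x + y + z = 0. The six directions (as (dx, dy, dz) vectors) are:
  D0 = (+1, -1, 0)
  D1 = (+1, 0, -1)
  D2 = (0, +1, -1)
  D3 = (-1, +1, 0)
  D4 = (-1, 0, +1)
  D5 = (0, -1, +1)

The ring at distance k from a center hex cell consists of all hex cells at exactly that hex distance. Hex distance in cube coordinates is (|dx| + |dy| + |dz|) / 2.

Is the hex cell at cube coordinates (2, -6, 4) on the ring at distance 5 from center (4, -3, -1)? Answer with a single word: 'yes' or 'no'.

Answer: yes

Derivation:
|px - cx| = |2 - 4| = 2
|py - cy| = |-6 - (-3)| = 3
|pz - cz| = |4 - (-1)| = 5
distance = (2+3+5)/2 = 10/2 = 5
radius = 5; distance == radius -> yes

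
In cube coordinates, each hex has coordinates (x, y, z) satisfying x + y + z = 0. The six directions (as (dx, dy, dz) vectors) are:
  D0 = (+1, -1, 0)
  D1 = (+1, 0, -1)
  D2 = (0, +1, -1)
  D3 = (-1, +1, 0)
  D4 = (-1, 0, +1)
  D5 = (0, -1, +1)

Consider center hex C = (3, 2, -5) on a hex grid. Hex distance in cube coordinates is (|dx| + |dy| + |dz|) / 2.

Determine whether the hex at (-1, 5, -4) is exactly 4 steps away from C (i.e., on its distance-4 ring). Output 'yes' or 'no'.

|px - cx| = |-1 - 3| = 4
|py - cy| = |5 - 2| = 3
|pz - cz| = |-4 - (-5)| = 1
distance = (4+3+1)/2 = 8/2 = 4
radius = 4; distance == radius -> yes

Answer: yes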